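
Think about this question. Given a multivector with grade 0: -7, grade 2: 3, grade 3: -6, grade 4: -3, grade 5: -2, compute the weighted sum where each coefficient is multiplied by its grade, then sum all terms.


Grade-weighted sum = sum of grade_k * coefficient_k
0*(-7) = 0
2*3 = 6
3*(-6) = -18
4*(-3) = -12
5*(-2) = -10
Total = 0 + 6 + (-18) + (-12) + (-10) = -34


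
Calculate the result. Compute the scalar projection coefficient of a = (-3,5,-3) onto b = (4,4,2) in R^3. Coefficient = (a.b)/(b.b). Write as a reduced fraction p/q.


Projection coefficient = (a . b) / (b . b)
a . b = (-3)*4 + 5*4 + (-3)*2
= -12 + 20 + (-6) = 2
b . b = 4^2 + 4^2 + 2^2
= 16 + 16 + 4 = 36
Coefficient = 2/36
In lowest terms: 1/18


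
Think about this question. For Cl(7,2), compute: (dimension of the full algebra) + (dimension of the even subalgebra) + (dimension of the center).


n = 7 + 2 = 9
Total dim = 2^9 = 512
Even subalgebra dim = 2^8 = 256
n is odd, so center dim = 2
Sum = 512 + 256 + 2 = 770


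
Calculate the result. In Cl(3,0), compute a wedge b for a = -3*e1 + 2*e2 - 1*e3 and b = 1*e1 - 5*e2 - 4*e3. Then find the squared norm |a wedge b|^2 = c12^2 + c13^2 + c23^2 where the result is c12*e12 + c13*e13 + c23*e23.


a wedge b = (a1*b2 - a2*b1)*e12 + (a1*b3 - a3*b1)*e13 + (a2*b3 - a3*b2)*e23
e12 coeff: (-3)*(-5) - 2*1 = 15 - 2 = 13
e13 coeff: (-3)*(-4) - (-1)*1 = 12 - (-1) = 13
e23 coeff: 2*(-4) - (-1)*(-5) = -8 - 5 = -13
|a wedge b|^2 = 13^2 + 13^2 + (-13)^2
= 169 + 169 + 169
= 507


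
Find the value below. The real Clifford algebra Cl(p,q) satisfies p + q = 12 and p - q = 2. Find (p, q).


We need p + q = 12 and p - q = 2.
Adding: 2p = 12 + 2 = 14, so p = 7.
Then q = 12 - 7 = 5.
(p, q) = (7, 5)


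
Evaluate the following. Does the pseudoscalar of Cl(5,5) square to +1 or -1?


The pseudoscalar I = e1...e_n (product of all n generators) of Cl(p,q) satisfies I^2 = (-1)^(q + n(n-1)/2).
p = 5, q = 5, n = p + q = 10
n(n-1)/2 = 10 * 9 / 2 = 45
Exponent = q + n(n-1)/2 = 5 + 45 = 50
I^2 = (-1)^50 = +1


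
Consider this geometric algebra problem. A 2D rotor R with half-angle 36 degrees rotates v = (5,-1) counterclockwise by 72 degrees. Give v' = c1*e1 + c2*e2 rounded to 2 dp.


Rotor R = cos(36deg) - sin(36deg)*e12
Rotation angle theta = 2 * 36 = 72 degrees
v' = R*v*~R rotates v by theta.
cos(72deg) = 0.3090, sin(72deg) = 0.9511
v'_1 = 5*cos(72deg) - (-1)*sin(72deg)
= 5*0.3090 - (-1)*0.9511
= 2.50
v'_2 = 5*sin(72deg) + (-1)*cos(72deg)
= 5*0.9511 + (-1)*0.3090
= 4.45
v' = 2.50*e1 + 4.45*e2


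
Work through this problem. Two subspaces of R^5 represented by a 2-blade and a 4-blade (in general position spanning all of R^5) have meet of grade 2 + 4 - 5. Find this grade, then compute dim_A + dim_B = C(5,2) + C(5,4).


Meet grade = grade(A) + grade(B) - n
= 2 + 4 - 5 = 1
C(5,2) = 10
C(5,4) = 5
dim_A + dim_B = 10 + 5 = 15


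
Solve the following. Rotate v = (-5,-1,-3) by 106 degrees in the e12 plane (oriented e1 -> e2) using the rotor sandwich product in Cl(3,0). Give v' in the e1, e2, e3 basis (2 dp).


Rotor R = cos(53deg) - sin(53deg)*e12
Rotation angle theta = 2 * 53 = 106 degrees in the e12 plane (e1 -> e2).
The component perpendicular to the plane (e3) is invariant: v'_3 = v3 = -3.00
cos(106deg) = -0.2756, sin(106deg) = 0.9613
v'_1 = v1*cos(theta) - v2*sin(theta) = -5*(-0.2756) - (-1)*0.9613 = 2.34
v'_2 = v1*sin(theta) + v2*cos(theta) = -5*0.9613 + (-1)*(-0.2756) = -4.53
v' = 2.34*e1 - 4.53*e2 - 3.00*e3


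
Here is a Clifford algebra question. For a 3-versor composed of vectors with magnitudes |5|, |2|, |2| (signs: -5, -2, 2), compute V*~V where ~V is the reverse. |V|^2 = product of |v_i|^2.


Each vector v_i has |v_i|^2 = s_i^2
Squared scales: (-5)^2 = 25, (-2)^2 = 4, 2^2 = 4
|V|^2 = 25 * 4 * 4
= 400


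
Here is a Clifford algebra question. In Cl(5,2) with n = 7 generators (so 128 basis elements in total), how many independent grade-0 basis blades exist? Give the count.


Number of grade-k basis blades in Cl(p,q) with n = p + q is C(n, k).
n = 5 + 2 = 7
C(7, 0) = 7! / (0! * 7!)
= 5040 / (1 * 5040)
= 1


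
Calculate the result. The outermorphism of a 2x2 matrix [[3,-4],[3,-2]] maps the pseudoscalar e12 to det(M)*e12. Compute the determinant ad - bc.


The outermorphism of a linear map f sends e1^e2 to f(e1)^f(e2).
f(e1) = 3*e1 + 3*e2
f(e2) = -4*e1 - 2*e2
f(e1) ^ f(e2) = (3*e1 + 3*e2) ^ (-4*e1 - 2*e2)
= 3*(-2)*e12 + 3*(-4)*e21
= (-6 - (-12))*e12
= 6*e12
Coefficient = 6


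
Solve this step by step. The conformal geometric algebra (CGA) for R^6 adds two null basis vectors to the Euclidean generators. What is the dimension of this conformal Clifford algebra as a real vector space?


The conformal model of R^6 uses Cl(7,1): the 6 Euclidean generators plus two extra orthogonal generators e+ (e+^2 = +1) and e- (e-^2 = -1), from which the null vectors e0, einf are built.
Number of generators m = 6 + 2 = 8.
dim Cl(p,q) = 2^m = 2^8 = 256


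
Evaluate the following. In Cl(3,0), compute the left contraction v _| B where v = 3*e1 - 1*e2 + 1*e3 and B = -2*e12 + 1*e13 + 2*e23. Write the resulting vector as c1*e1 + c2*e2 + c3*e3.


Left contraction v _| B = <vB>_1 (grade-1 part of the geometric product vB).
Using e1_|e12 = e2, e2_|e12 = -e1, e1_|e13 = e3, e3_|e13 = -e1, e2_|e23 = e3, e3_|e23 = -e2:
e1 coeff: -v2*b12 - v3*b13 = -(-1)*(-2) - (1)*(1) = -3
e2 coeff: v1*b12 - v3*b23 = (3)*(-2) - (1)*(2) = -8
e3 coeff: v1*b13 + v2*b23 = (3)*(1) + (-1)*(2) = 1
v _| B = -3*e1 - 8*e2 + 1*e3


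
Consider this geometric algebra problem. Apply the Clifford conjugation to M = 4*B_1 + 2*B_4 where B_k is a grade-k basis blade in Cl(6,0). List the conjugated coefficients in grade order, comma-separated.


Clifford conjugate sign for grade k: (-1)^(k(k+1)/2)
Grade 1: (-1)^(1*2/2) = (-1)^1 = -1, coeff 4 -> -4
Grade 4: (-1)^(4*5/2) = (-1)^10 = 1, coeff 2 -> 2
Conjugated coefficients: -4, 2


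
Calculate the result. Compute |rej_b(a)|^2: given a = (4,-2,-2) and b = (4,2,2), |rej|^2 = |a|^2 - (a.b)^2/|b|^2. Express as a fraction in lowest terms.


|a|^2 = 4^2 + (-2)^2 + (-2)^2 = 24
|b|^2 = 4^2 + 2^2 + 2^2 = 24
a . b = 4*4 + (-2)*2 + (-2)*2 = 8
(a.b)^2 = 8^2 = 64
|rej|^2 = 24 - 64/24
= (576 - 64)/24
= 512/24
In lowest terms: 64/3


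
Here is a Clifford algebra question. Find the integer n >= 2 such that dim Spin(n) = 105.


dim Spin(n) = dim so(n) = n(n-1)/2.
Solve n(n-1)/2 = 105, i.e. n^2 - n - 210 = 0.
Discriminant = 1 + 8*105 = 841
n = (1 + sqrt(841))/2 = (1 + 29)/2 = 15


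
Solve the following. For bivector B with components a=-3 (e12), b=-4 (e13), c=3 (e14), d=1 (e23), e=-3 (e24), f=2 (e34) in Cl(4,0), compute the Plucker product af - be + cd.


Plucker relation: af - be + cd
a*f = (-3)*2 = -6
b*e = (-4)*(-3) = 12
c*d = 3*1 = 3
af - be + cd = -6 - 12 + 3
= -15


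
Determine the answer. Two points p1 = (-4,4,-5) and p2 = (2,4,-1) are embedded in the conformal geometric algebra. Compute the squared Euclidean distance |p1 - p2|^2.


p1 - p2 = (-6, 0, -4)
|p1 - p2|^2 = (-6)^2 + 0^2 + (-4)^2
= 36 + 0 + 16
= 52


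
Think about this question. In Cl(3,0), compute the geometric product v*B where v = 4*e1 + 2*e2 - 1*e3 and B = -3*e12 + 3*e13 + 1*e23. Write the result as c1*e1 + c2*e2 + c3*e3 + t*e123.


vB has grade-1 (vector) and grade-3 (trivector) parts: vB = (v _| B) + (v ^ B).
Vector part <vB>_1:
  e1: -v2*b12 - v3*b13 = -(2)*(-3) - (-1)*(3) = 9
  e2: v1*b12 - v3*b23 = (4)*(-3) - (-1)*(1) = -11
  e3: v1*b13 + v2*b23 = (4)*(3) + (2)*(1) = 14
Trivector part <vB>_3:
  e123: v1*b23 - v2*b13 + v3*b12 = (4)*(1) - (2)*(3) + (-1)*(-3) = 1
vB = 9*e1 - 11*e2 + 14*e3 + 1*e123


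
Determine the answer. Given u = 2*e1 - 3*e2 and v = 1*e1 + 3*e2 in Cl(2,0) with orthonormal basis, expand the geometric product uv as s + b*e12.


Expand: (2*e1 - 3*e2)(1*e1 + 3*e2)
= 2*1*e1e1 + 2*3*e1e2 + (-3)*1*e2e1 + (-3)*3*e2e2
Using e1^2 = e2^2 = 1, e2e1 = -e1e2:
Scalar part s = 2*1 + (-3)*3 = 2 + (-9) = -7
Bivector part b = 2*3 - (-3)*1 = 6 - (-3) = 9
uv = -7 + 9*e12


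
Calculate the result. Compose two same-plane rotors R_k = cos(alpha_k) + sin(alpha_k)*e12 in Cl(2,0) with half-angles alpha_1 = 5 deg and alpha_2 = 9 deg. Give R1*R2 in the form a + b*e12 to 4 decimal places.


Same-plane rotors commute and their half-angles add:
R1*R2 = cos(a1 + a2) + sin(a1 + a2)*e12.
a1 + a2 = 5 + 9 = 14 deg
cos(14 deg) = 0.9703
sin(14 deg) = 0.2419
R1*R2 = 0.9703 + 0.2419*e12


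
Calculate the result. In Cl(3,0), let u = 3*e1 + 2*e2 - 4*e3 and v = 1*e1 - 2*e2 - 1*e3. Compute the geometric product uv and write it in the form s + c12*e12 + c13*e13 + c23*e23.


In Cl(3,0): e_i^2 = 1, e_ie_j = -e_je_i for i != j.
Scalar part = u . v = 3*1 + 2*(-2) + (-4)*(-1)
= 3 + (-4) + 4 = 3
e12 coeff = 3*(-2) - 2*1 = -6 - 2 = -8
e13 coeff = 3*(-1) - (-4)*1 = -3 - (-4) = 1
e23 coeff = 2*(-1) - (-4)*(-2) = -2 - 8 = -10
uv = 3 - 8*e12 + 1*e13 - 10*e23


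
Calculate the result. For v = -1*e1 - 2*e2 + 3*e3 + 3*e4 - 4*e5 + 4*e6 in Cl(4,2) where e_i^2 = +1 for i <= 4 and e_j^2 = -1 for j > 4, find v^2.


v^2 = sum of c_i^2 * e_i^2
Positive signature terms (e_i^2 = +1): (-1)^2 + (-2)^2 + 3^2 + 3^2 = 23
Negative signature terms (e_j^2 = -1): (-4)^2 + 4^2 = 32
v^2 = 23 - 32 = -9


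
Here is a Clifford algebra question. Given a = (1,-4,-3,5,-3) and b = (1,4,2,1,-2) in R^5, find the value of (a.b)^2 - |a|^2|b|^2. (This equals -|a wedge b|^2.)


a . b = 1*1 + (-4)*4 + (-3)*2 + 5*1 + (-3)*(-2)
= 1 + (-16) + (-6) + 5 + 6 = -10
|a|^2 = 1^2 + (-4)^2 + (-3)^2 + 5^2 + (-3)^2 = 60
|b|^2 = 1^2 + 4^2 + 2^2 + 1^2 + (-2)^2 = 26
(a.b)^2 = (-10)^2 = 100
|a|^2 * |b|^2 = 60 * 26 = 1560
Result = 100 - 1560 = -1460


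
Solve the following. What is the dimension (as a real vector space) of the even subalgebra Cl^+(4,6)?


Even subalgebra dimension = 2^(n-1)
n = 4 + 6 = 10
2^(10 - 1) = 2^9 = 512
Verification: sum of C(10,k) for even k = 1 + 45 + 210 + 210 + 45 + 1 = 512
Result = 512


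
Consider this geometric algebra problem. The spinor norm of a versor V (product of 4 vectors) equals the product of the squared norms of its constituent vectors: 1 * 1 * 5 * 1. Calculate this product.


Spinor norm N(V) = |v1|^2 * |v2|^2 * ... * |v4|^2
= 1 * 1 * 5 * 1
Running product: 1, 1, 5, 5
N(V) = 5


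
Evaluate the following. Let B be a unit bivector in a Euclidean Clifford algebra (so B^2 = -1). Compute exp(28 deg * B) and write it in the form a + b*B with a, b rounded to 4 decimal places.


For a unit bivector B with B^2 = -1, the exponential series gives
e^(theta*B) = cos(theta) + sin(theta)*B (the GA analogue of Euler's formula).
theta = 28 degrees = 0.488692 rad
cos(28 deg) = 0.8829
sin(28 deg) = 0.4695
exp(theta*B) = 0.8829 + 0.4695*B


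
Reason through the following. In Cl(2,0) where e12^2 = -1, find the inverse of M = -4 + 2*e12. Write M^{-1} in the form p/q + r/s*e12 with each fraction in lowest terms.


M = -4 + 2*e12, where e12^2 = -1.
Since M commutes with its reverse ~M = a - b*e12, M * ~M = a^2 - b^2*e12^2 = a^2 + b^2.
So M^{-1} = ~M / (a^2 + b^2) = (a - b*e12)/(a^2 + b^2).
a^2 + b^2 = 16 + 4 = 20
Scalar part = -4/20 = -1/5
Bivector coeff = -2/20 = -1/10
M^{-1} = -1/5 - 1/10*e12


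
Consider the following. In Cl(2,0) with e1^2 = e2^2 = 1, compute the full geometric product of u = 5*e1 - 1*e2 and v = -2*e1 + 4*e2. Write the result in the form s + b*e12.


Expand: (5*e1 - 1*e2)(-2*e1 + 4*e2)
= 5*(-2)*e1e1 + 5*4*e1e2 + (-1)*(-2)*e2e1 + (-1)*4*e2e2
Using e1^2 = e2^2 = 1, e2e1 = -e1e2:
Scalar part s = 5*(-2) + (-1)*4 = -10 + (-4) = -14
Bivector part b = 5*4 - (-1)*(-2) = 20 - 2 = 18
uv = -14 + 18*e12


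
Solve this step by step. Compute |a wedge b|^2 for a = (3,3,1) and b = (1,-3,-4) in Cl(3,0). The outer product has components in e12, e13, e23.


a wedge b = (a1*b2 - a2*b1)*e12 + (a1*b3 - a3*b1)*e13 + (a2*b3 - a3*b2)*e23
e12 coeff: 3*(-3) - 3*1 = -9 - 3 = -12
e13 coeff: 3*(-4) - 1*1 = -12 - 1 = -13
e23 coeff: 3*(-4) - 1*(-3) = -12 - (-3) = -9
|a wedge b|^2 = (-12)^2 + (-13)^2 + (-9)^2
= 144 + 169 + 81
= 394


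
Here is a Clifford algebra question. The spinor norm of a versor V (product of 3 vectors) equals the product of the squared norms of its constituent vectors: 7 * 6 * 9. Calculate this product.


Spinor norm N(V) = |v1|^2 * |v2|^2 * ... * |v3|^2
= 7 * 6 * 9
Running product: 7, 42, 378
N(V) = 378


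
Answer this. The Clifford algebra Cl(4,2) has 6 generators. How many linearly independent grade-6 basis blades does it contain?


Number of grade-k basis blades in Cl(p,q) with n = p + q is C(n, k).
n = 4 + 2 = 6
C(6, 6) = 6! / (6! * 0!)
= 720 / (720 * 1)
= 1


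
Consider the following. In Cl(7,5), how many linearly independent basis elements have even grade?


Even subalgebra dimension = 2^(n-1)
n = 7 + 5 = 12
2^(12 - 1) = 2^11 = 2048
Verification: sum of C(12,k) for even k = 1 + 66 + 495 + 924 + 495 + 66 + 1 = 2048
Result = 2048


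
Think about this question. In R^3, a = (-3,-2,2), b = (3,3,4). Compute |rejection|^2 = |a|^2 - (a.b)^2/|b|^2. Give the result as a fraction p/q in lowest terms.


|a|^2 = (-3)^2 + (-2)^2 + 2^2 = 17
|b|^2 = 3^2 + 3^2 + 4^2 = 34
a . b = (-3)*3 + (-2)*3 + 2*4 = -7
(a.b)^2 = (-7)^2 = 49
|rej|^2 = 17 - 49/34
= (578 - 49)/34
= 529/34
In lowest terms: 529/34


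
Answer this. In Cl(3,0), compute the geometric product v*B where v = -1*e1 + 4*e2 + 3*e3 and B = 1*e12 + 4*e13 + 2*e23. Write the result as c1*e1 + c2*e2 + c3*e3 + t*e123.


vB has grade-1 (vector) and grade-3 (trivector) parts: vB = (v _| B) + (v ^ B).
Vector part <vB>_1:
  e1: -v2*b12 - v3*b13 = -(4)*(1) - (3)*(4) = -16
  e2: v1*b12 - v3*b23 = (-1)*(1) - (3)*(2) = -7
  e3: v1*b13 + v2*b23 = (-1)*(4) + (4)*(2) = 4
Trivector part <vB>_3:
  e123: v1*b23 - v2*b13 + v3*b12 = (-1)*(2) - (4)*(4) + (3)*(1) = -15
vB = -16*e1 - 7*e2 + 4*e3 - 15*e123


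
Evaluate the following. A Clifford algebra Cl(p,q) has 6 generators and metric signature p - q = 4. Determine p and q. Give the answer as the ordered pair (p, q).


We need p + q = 6 and p - q = 4.
Adding: 2p = 6 + 4 = 10, so p = 5.
Then q = 6 - 5 = 1.
(p, q) = (5, 1)


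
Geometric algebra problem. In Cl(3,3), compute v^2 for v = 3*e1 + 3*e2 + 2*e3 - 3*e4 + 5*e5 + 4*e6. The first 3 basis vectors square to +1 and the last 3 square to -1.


v^2 = sum of c_i^2 * e_i^2
Positive signature terms (e_i^2 = +1): 3^2 + 3^2 + 2^2 = 22
Negative signature terms (e_j^2 = -1): (-3)^2 + 5^2 + 4^2 = 50
v^2 = 22 - 50 = -28


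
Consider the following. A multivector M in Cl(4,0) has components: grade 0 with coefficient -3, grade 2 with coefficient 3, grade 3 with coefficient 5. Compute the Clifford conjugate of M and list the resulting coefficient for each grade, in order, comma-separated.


Clifford conjugate sign for grade k: (-1)^(k(k+1)/2)
Grade 0: (-1)^(0*1/2) = (-1)^0 = 1, coeff -3 -> -3
Grade 2: (-1)^(2*3/2) = (-1)^3 = -1, coeff 3 -> -3
Grade 3: (-1)^(3*4/2) = (-1)^6 = 1, coeff 5 -> 5
Conjugated coefficients: -3, -3, 5


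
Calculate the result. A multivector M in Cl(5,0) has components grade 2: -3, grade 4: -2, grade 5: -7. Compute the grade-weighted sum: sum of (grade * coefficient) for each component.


Grade-weighted sum = sum of grade_k * coefficient_k
2*(-3) = -6
4*(-2) = -8
5*(-7) = -35
Total = -6 + (-8) + (-35) = -49


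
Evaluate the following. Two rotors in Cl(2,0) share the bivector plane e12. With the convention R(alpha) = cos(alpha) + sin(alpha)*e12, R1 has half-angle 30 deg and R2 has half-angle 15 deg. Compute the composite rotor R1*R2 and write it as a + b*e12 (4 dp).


Same-plane rotors commute and their half-angles add:
R1*R2 = cos(a1 + a2) + sin(a1 + a2)*e12.
a1 + a2 = 30 + 15 = 45 deg
cos(45 deg) = 0.7071
sin(45 deg) = 0.7071
R1*R2 = 0.7071 + 0.7071*e12


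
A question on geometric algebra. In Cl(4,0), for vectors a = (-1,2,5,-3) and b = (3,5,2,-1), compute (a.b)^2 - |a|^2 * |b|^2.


a . b = (-1)*3 + 2*5 + 5*2 + (-3)*(-1)
= -3 + 10 + 10 + 3 = 20
|a|^2 = (-1)^2 + 2^2 + 5^2 + (-3)^2 = 39
|b|^2 = 3^2 + 5^2 + 2^2 + (-1)^2 = 39
(a.b)^2 = 20^2 = 400
|a|^2 * |b|^2 = 39 * 39 = 1521
Result = 400 - 1521 = -1121


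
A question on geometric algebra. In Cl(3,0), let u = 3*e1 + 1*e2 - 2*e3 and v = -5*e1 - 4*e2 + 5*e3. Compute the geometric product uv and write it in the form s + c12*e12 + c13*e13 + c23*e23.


In Cl(3,0): e_i^2 = 1, e_ie_j = -e_je_i for i != j.
Scalar part = u . v = 3*(-5) + 1*(-4) + (-2)*5
= -15 + (-4) + (-10) = -29
e12 coeff = 3*(-4) - 1*(-5) = -12 - (-5) = -7
e13 coeff = 3*5 - (-2)*(-5) = 15 - 10 = 5
e23 coeff = 1*5 - (-2)*(-4) = 5 - 8 = -3
uv = -29 - 7*e12 + 5*e13 - 3*e23


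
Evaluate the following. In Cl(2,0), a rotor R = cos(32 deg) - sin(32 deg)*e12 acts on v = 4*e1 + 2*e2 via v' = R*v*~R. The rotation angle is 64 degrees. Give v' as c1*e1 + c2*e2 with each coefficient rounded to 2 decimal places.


Rotor R = cos(32deg) - sin(32deg)*e12
Rotation angle theta = 2 * 32 = 64 degrees
v' = R*v*~R rotates v by theta.
cos(64deg) = 0.4384, sin(64deg) = 0.8988
v'_1 = 4*cos(64deg) - 2*sin(64deg)
= 4*0.4384 - 2*0.8988
= -0.04
v'_2 = 4*sin(64deg) + 2*cos(64deg)
= 4*0.8988 + 2*0.4384
= 4.47
v' = -0.04*e1 + 4.47*e2


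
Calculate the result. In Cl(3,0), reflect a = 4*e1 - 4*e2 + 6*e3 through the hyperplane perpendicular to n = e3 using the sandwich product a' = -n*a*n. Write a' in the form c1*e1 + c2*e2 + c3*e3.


Reflection formula: a' = -n*a*n, with n = e3 (unit vector, n^2 = 1).
For reflection through hyperplane perp to e3:
The component along e3 flips sign, others stay.
a = (4, -4, 6)
a' = (4, -4, -6)
a' = 4*e1 - 4*e2 - 6*e3


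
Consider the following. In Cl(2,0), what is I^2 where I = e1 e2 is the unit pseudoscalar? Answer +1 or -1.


The pseudoscalar I = e1...e_n (product of all n generators) of Cl(p,q) satisfies I^2 = (-1)^(q + n(n-1)/2).
p = 2, q = 0, n = p + q = 2
n(n-1)/2 = 2 * 1 / 2 = 1
Exponent = q + n(n-1)/2 = 0 + 1 = 1
I^2 = (-1)^1 = -1


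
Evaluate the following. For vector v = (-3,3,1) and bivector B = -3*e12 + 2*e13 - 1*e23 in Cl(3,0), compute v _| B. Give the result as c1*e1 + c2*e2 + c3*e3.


Left contraction v _| B = <vB>_1 (grade-1 part of the geometric product vB).
Using e1_|e12 = e2, e2_|e12 = -e1, e1_|e13 = e3, e3_|e13 = -e1, e2_|e23 = e3, e3_|e23 = -e2:
e1 coeff: -v2*b12 - v3*b13 = -(3)*(-3) - (1)*(2) = 7
e2 coeff: v1*b12 - v3*b23 = (-3)*(-3) - (1)*(-1) = 10
e3 coeff: v1*b13 + v2*b23 = (-3)*(2) + (3)*(-1) = -9
v _| B = 7*e1 + 10*e2 - 9*e3


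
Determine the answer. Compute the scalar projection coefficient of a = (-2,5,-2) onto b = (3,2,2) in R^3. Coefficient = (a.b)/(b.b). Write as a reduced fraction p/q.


Projection coefficient = (a . b) / (b . b)
a . b = (-2)*3 + 5*2 + (-2)*2
= -6 + 10 + (-4) = 0
b . b = 3^2 + 2^2 + 2^2
= 9 + 4 + 4 = 17
Coefficient = 0/17
In lowest terms: 0/1


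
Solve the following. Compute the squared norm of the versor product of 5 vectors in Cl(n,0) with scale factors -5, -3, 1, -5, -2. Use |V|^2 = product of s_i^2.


Each vector v_i has |v_i|^2 = s_i^2
Squared scales: (-5)^2 = 25, (-3)^2 = 9, 1^2 = 1, (-5)^2 = 25, (-2)^2 = 4
|V|^2 = 25 * 9 * 1 * 25 * 4
= 22500


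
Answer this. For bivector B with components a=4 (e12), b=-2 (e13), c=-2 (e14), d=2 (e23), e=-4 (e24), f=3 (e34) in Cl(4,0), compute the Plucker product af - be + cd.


Plucker relation: af - be + cd
a*f = 4*3 = 12
b*e = (-2)*(-4) = 8
c*d = (-2)*2 = -4
af - be + cd = 12 - 8 + (-4)
= 0


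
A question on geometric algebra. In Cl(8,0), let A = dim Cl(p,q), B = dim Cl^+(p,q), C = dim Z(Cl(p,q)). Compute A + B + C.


n = 8 + 0 = 8
Total dim = 2^8 = 256
Even subalgebra dim = 2^7 = 128
n is even, so center dim = 1
Sum = 256 + 128 + 1 = 385


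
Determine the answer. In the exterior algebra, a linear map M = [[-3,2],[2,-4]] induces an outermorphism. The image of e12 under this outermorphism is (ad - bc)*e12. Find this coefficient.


The outermorphism of a linear map f sends e1^e2 to f(e1)^f(e2).
f(e1) = -3*e1 + 2*e2
f(e2) = 2*e1 - 4*e2
f(e1) ^ f(e2) = (-3*e1 + 2*e2) ^ (2*e1 - 4*e2)
= (-3)*(-4)*e12 + 2*2*e21
= (12 - 4)*e12
= 8*e12
Coefficient = 8


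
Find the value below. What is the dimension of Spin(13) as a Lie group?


Spin(n) double-covers SO(n); both have Lie algebra so(n) of dimension n(n-1)/2.
n = 13
n(n-1) = 13 * 12 = 156
dim Spin(13) = 156/2 = 78


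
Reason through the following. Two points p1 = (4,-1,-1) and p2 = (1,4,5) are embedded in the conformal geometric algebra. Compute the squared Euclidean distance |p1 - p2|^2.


p1 - p2 = (3, -5, -6)
|p1 - p2|^2 = 3^2 + (-5)^2 + (-6)^2
= 9 + 25 + 36
= 70


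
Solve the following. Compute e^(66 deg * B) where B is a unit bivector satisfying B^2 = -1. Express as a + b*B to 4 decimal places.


For a unit bivector B with B^2 = -1, the exponential series gives
e^(theta*B) = cos(theta) + sin(theta)*B (the GA analogue of Euler's formula).
theta = 66 degrees = 1.151917 rad
cos(66 deg) = 0.4067
sin(66 deg) = 0.9135
exp(theta*B) = 0.4067 + 0.9135*B


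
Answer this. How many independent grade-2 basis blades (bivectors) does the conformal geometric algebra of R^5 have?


The conformal model of R^5 uses Cl(6,1) with m = 5 + 2 = 7 generators.
Number of grade-2 blades = C(m, 2) = C(7, 2)
= 7*6/2 = 21


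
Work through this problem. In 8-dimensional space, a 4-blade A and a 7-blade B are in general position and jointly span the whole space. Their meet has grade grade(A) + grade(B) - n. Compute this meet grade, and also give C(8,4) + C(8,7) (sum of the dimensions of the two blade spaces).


Meet grade = grade(A) + grade(B) - n
= 4 + 7 - 8 = 3
C(8,4) = 70
C(8,7) = 8
dim_A + dim_B = 70 + 8 = 78


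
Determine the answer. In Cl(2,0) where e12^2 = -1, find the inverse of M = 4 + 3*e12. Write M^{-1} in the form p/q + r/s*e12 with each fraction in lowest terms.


M = 4 + 3*e12, where e12^2 = -1.
Since M commutes with its reverse ~M = a - b*e12, M * ~M = a^2 - b^2*e12^2 = a^2 + b^2.
So M^{-1} = ~M / (a^2 + b^2) = (a - b*e12)/(a^2 + b^2).
a^2 + b^2 = 16 + 9 = 25
Scalar part = 4/25 = 4/25
Bivector coeff = -3/25 = -3/25
M^{-1} = 4/25 - 3/25*e12


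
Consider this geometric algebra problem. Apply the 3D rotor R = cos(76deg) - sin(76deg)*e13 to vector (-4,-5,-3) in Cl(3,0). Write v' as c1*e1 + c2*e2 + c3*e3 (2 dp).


Rotor R = cos(76deg) - sin(76deg)*e13
Rotation angle theta = 2 * 76 = 152 degrees in the e13 plane (e1 -> e3).
The component perpendicular to the plane (e2) is invariant: v'_2 = v2 = -5.00
cos(152deg) = -0.8829, sin(152deg) = 0.4695
v'_1 = v1*cos(theta) - v3*sin(theta) = -4*(-0.8829) - (-3)*0.4695 = 4.94
v'_3 = v1*sin(theta) + v3*cos(theta) = -4*0.4695 + (-3)*(-0.8829) = 0.77
v' = 4.94*e1 - 5.00*e2 + 0.77*e3


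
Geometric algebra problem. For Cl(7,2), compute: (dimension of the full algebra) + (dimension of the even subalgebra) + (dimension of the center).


n = 7 + 2 = 9
Total dim = 2^9 = 512
Even subalgebra dim = 2^8 = 256
n is odd, so center dim = 2
Sum = 512 + 256 + 2 = 770


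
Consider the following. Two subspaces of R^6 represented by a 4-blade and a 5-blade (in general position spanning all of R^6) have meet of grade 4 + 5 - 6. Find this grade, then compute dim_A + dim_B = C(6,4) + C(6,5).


Meet grade = grade(A) + grade(B) - n
= 4 + 5 - 6 = 3
C(6,4) = 15
C(6,5) = 6
dim_A + dim_B = 15 + 6 = 21


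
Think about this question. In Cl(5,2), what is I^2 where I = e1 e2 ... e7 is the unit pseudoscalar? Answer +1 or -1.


The pseudoscalar I = e1...e_n (product of all n generators) of Cl(p,q) satisfies I^2 = (-1)^(q + n(n-1)/2).
p = 5, q = 2, n = p + q = 7
n(n-1)/2 = 7 * 6 / 2 = 21
Exponent = q + n(n-1)/2 = 2 + 21 = 23
I^2 = (-1)^23 = -1


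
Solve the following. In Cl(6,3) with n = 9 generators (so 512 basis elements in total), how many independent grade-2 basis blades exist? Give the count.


Number of grade-k basis blades in Cl(p,q) with n = p + q is C(n, k).
n = 6 + 3 = 9
C(9, 2) = 9! / (2! * 7!)
= 362880 / (2 * 5040)
= 36


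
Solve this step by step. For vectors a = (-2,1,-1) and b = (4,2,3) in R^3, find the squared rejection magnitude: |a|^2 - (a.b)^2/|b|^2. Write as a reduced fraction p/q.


|a|^2 = (-2)^2 + 1^2 + (-1)^2 = 6
|b|^2 = 4^2 + 2^2 + 3^2 = 29
a . b = (-2)*4 + 1*2 + (-1)*3 = -9
(a.b)^2 = (-9)^2 = 81
|rej|^2 = 6 - 81/29
= (174 - 81)/29
= 93/29
In lowest terms: 93/29


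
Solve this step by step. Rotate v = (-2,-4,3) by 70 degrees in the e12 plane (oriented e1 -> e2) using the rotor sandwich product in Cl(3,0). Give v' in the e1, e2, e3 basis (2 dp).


Rotor R = cos(35deg) - sin(35deg)*e12
Rotation angle theta = 2 * 35 = 70 degrees in the e12 plane (e1 -> e2).
The component perpendicular to the plane (e3) is invariant: v'_3 = v3 = 3.00
cos(70deg) = 0.3420, sin(70deg) = 0.9397
v'_1 = v1*cos(theta) - v2*sin(theta) = -2*0.3420 - (-4)*0.9397 = 3.07
v'_2 = v1*sin(theta) + v2*cos(theta) = -2*0.9397 + (-4)*0.3420 = -3.25
v' = 3.07*e1 - 3.25*e2 + 3.00*e3


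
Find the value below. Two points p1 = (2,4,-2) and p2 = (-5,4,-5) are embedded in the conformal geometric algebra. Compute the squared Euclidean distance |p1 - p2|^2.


p1 - p2 = (7, 0, 3)
|p1 - p2|^2 = 7^2 + 0^2 + 3^2
= 49 + 0 + 9
= 58


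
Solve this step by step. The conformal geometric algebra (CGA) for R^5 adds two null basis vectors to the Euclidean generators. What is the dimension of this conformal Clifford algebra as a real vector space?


The conformal model of R^5 uses Cl(6,1): the 5 Euclidean generators plus two extra orthogonal generators e+ (e+^2 = +1) and e- (e-^2 = -1), from which the null vectors e0, einf are built.
Number of generators m = 5 + 2 = 7.
dim Cl(p,q) = 2^m = 2^7 = 128


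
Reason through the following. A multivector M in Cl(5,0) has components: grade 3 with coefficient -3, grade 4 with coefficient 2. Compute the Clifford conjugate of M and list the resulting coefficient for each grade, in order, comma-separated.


Clifford conjugate sign for grade k: (-1)^(k(k+1)/2)
Grade 3: (-1)^(3*4/2) = (-1)^6 = 1, coeff -3 -> -3
Grade 4: (-1)^(4*5/2) = (-1)^10 = 1, coeff 2 -> 2
Conjugated coefficients: -3, 2


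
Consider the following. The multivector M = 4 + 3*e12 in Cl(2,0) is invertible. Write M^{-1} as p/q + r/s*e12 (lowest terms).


M = 4 + 3*e12, where e12^2 = -1.
Since M commutes with its reverse ~M = a - b*e12, M * ~M = a^2 - b^2*e12^2 = a^2 + b^2.
So M^{-1} = ~M / (a^2 + b^2) = (a - b*e12)/(a^2 + b^2).
a^2 + b^2 = 16 + 9 = 25
Scalar part = 4/25 = 4/25
Bivector coeff = -3/25 = -3/25
M^{-1} = 4/25 - 3/25*e12


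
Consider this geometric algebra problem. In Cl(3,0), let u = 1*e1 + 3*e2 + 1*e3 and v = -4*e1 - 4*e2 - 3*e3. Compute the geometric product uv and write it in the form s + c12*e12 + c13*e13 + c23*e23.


In Cl(3,0): e_i^2 = 1, e_ie_j = -e_je_i for i != j.
Scalar part = u . v = 1*(-4) + 3*(-4) + 1*(-3)
= -4 + (-12) + (-3) = -19
e12 coeff = 1*(-4) - 3*(-4) = -4 - (-12) = 8
e13 coeff = 1*(-3) - 1*(-4) = -3 - (-4) = 1
e23 coeff = 3*(-3) - 1*(-4) = -9 - (-4) = -5
uv = -19 + 8*e12 + 1*e13 - 5*e23


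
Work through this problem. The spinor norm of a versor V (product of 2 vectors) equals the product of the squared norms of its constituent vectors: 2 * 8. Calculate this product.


Spinor norm N(V) = |v1|^2 * |v2|^2 * ... * |v2|^2
= 2 * 8
Running product: 2, 16
N(V) = 16


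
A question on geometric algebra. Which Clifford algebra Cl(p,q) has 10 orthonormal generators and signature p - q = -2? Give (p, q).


We need p + q = 10 and p - q = -2.
Adding: 2p = 10 + (-2) = 8, so p = 4.
Then q = 10 - 4 = 6.
(p, q) = (4, 6)


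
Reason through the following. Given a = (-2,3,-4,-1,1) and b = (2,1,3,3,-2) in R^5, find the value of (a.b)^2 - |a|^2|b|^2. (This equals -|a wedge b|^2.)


a . b = (-2)*2 + 3*1 + (-4)*3 + (-1)*3 + 1*(-2)
= -4 + 3 + (-12) + (-3) + (-2) = -18
|a|^2 = (-2)^2 + 3^2 + (-4)^2 + (-1)^2 + 1^2 = 31
|b|^2 = 2^2 + 1^2 + 3^2 + 3^2 + (-2)^2 = 27
(a.b)^2 = (-18)^2 = 324
|a|^2 * |b|^2 = 31 * 27 = 837
Result = 324 - 837 = -513


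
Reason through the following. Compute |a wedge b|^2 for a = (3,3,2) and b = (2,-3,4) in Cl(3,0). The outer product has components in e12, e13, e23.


a wedge b = (a1*b2 - a2*b1)*e12 + (a1*b3 - a3*b1)*e13 + (a2*b3 - a3*b2)*e23
e12 coeff: 3*(-3) - 3*2 = -9 - 6 = -15
e13 coeff: 3*4 - 2*2 = 12 - 4 = 8
e23 coeff: 3*4 - 2*(-3) = 12 - (-6) = 18
|a wedge b|^2 = (-15)^2 + 8^2 + 18^2
= 225 + 64 + 324
= 613


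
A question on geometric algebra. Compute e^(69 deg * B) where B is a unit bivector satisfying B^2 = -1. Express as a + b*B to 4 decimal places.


For a unit bivector B with B^2 = -1, the exponential series gives
e^(theta*B) = cos(theta) + sin(theta)*B (the GA analogue of Euler's formula).
theta = 69 degrees = 1.204277 rad
cos(69 deg) = 0.3584
sin(69 deg) = 0.9336
exp(theta*B) = 0.3584 + 0.9336*B


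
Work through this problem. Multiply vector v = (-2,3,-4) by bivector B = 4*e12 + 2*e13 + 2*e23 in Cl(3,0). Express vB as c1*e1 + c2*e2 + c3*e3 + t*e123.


vB has grade-1 (vector) and grade-3 (trivector) parts: vB = (v _| B) + (v ^ B).
Vector part <vB>_1:
  e1: -v2*b12 - v3*b13 = -(3)*(4) - (-4)*(2) = -4
  e2: v1*b12 - v3*b23 = (-2)*(4) - (-4)*(2) = 0
  e3: v1*b13 + v2*b23 = (-2)*(2) + (3)*(2) = 2
Trivector part <vB>_3:
  e123: v1*b23 - v2*b13 + v3*b12 = (-2)*(2) - (3)*(2) + (-4)*(4) = -26
vB = -4*e1 + 0*e2 + 2*e3 - 26*e123


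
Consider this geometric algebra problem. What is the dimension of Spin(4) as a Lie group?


Spin(n) double-covers SO(n); both have Lie algebra so(n) of dimension n(n-1)/2.
n = 4
n(n-1) = 4 * 3 = 12
dim Spin(4) = 12/2 = 6


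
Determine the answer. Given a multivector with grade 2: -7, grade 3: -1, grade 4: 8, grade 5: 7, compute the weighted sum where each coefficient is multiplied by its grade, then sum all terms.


Grade-weighted sum = sum of grade_k * coefficient_k
2*(-7) = -14
3*(-1) = -3
4*8 = 32
5*7 = 35
Total = -14 + (-3) + 32 + 35 = 50


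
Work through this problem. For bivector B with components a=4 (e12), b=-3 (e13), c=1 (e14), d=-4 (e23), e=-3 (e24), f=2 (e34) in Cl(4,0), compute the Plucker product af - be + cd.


Plucker relation: af - be + cd
a*f = 4*2 = 8
b*e = (-3)*(-3) = 9
c*d = 1*(-4) = -4
af - be + cd = 8 - 9 + (-4)
= -5


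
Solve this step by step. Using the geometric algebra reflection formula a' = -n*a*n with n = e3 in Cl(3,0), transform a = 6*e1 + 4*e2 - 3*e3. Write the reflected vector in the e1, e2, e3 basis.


Reflection formula: a' = -n*a*n, with n = e3 (unit vector, n^2 = 1).
For reflection through hyperplane perp to e3:
The component along e3 flips sign, others stay.
a = (6, 4, -3)
a' = (6, 4, 3)
a' = 6*e1 + 4*e2 + 3*e3


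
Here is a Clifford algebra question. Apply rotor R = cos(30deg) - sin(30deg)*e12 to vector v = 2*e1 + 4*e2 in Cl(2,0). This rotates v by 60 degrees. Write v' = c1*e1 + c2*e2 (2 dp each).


Rotor R = cos(30deg) - sin(30deg)*e12
Rotation angle theta = 2 * 30 = 60 degrees
v' = R*v*~R rotates v by theta.
cos(60deg) = 0.5000, sin(60deg) = 0.8660
v'_1 = 2*cos(60deg) - 4*sin(60deg)
= 2*0.5000 - 4*0.8660
= -2.46
v'_2 = 2*sin(60deg) + 4*cos(60deg)
= 2*0.8660 + 4*0.5000
= 3.73
v' = -2.46*e1 + 3.73*e2


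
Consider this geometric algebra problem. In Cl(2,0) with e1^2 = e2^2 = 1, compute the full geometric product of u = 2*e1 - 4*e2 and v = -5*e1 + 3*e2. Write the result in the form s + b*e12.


Expand: (2*e1 - 4*e2)(-5*e1 + 3*e2)
= 2*(-5)*e1e1 + 2*3*e1e2 + (-4)*(-5)*e2e1 + (-4)*3*e2e2
Using e1^2 = e2^2 = 1, e2e1 = -e1e2:
Scalar part s = 2*(-5) + (-4)*3 = -10 + (-12) = -22
Bivector part b = 2*3 - (-4)*(-5) = 6 - 20 = -14
uv = -22 - 14*e12


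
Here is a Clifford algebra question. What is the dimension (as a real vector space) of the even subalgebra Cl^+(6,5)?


Even subalgebra dimension = 2^(n-1)
n = 6 + 5 = 11
2^(11 - 1) = 2^10 = 1024
Verification: sum of C(11,k) for even k = 1 + 55 + 330 + 462 + 165 + 11 = 1024
Result = 1024


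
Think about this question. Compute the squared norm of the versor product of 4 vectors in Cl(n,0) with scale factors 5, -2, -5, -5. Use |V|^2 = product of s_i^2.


Each vector v_i has |v_i|^2 = s_i^2
Squared scales: 5^2 = 25, (-2)^2 = 4, (-5)^2 = 25, (-5)^2 = 25
|V|^2 = 25 * 4 * 25 * 25
= 62500


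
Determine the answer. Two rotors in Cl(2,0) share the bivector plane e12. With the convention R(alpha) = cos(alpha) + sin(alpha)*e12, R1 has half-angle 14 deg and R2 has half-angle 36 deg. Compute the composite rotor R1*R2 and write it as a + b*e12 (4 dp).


Same-plane rotors commute and their half-angles add:
R1*R2 = cos(a1 + a2) + sin(a1 + a2)*e12.
a1 + a2 = 14 + 36 = 50 deg
cos(50 deg) = 0.6428
sin(50 deg) = 0.7660
R1*R2 = 0.6428 + 0.7660*e12


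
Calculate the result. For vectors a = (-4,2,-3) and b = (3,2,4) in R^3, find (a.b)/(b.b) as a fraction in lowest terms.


Projection coefficient = (a . b) / (b . b)
a . b = (-4)*3 + 2*2 + (-3)*4
= -12 + 4 + (-12) = -20
b . b = 3^2 + 2^2 + 4^2
= 9 + 4 + 16 = 29
Coefficient = -20/29
In lowest terms: -20/29


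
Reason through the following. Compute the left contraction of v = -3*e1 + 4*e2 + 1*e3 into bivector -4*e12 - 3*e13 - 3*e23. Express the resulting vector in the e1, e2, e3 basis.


Left contraction v _| B = <vB>_1 (grade-1 part of the geometric product vB).
Using e1_|e12 = e2, e2_|e12 = -e1, e1_|e13 = e3, e3_|e13 = -e1, e2_|e23 = e3, e3_|e23 = -e2:
e1 coeff: -v2*b12 - v3*b13 = -(4)*(-4) - (1)*(-3) = 19
e2 coeff: v1*b12 - v3*b23 = (-3)*(-4) - (1)*(-3) = 15
e3 coeff: v1*b13 + v2*b23 = (-3)*(-3) + (4)*(-3) = -3
v _| B = 19*e1 + 15*e2 - 3*e3


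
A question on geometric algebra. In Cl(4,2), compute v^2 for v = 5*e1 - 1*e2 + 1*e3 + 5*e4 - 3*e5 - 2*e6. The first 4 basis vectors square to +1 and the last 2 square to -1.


v^2 = sum of c_i^2 * e_i^2
Positive signature terms (e_i^2 = +1): 5^2 + (-1)^2 + 1^2 + 5^2 = 52
Negative signature terms (e_j^2 = -1): (-3)^2 + (-2)^2 = 13
v^2 = 52 - 13 = 39


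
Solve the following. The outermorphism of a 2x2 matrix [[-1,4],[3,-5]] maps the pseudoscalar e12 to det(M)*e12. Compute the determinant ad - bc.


The outermorphism of a linear map f sends e1^e2 to f(e1)^f(e2).
f(e1) = -1*e1 + 3*e2
f(e2) = 4*e1 - 5*e2
f(e1) ^ f(e2) = (-1*e1 + 3*e2) ^ (4*e1 - 5*e2)
= (-1)*(-5)*e12 + 3*4*e21
= (5 - 12)*e12
= -7*e12
Coefficient = -7


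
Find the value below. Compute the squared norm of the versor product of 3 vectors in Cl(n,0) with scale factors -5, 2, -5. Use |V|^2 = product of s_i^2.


Each vector v_i has |v_i|^2 = s_i^2
Squared scales: (-5)^2 = 25, 2^2 = 4, (-5)^2 = 25
|V|^2 = 25 * 4 * 25
= 2500


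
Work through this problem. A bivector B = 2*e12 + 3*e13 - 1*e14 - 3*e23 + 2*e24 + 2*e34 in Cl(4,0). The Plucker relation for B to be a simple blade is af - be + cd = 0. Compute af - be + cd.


Plucker relation: af - be + cd
a*f = 2*2 = 4
b*e = 3*2 = 6
c*d = (-1)*(-3) = 3
af - be + cd = 4 - 6 + 3
= 1


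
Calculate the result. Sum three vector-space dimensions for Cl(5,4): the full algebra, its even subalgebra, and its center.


n = 5 + 4 = 9
Total dim = 2^9 = 512
Even subalgebra dim = 2^8 = 256
n is odd, so center dim = 2
Sum = 512 + 256 + 2 = 770


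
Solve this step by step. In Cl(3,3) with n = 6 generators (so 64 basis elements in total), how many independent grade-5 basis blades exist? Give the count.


Number of grade-k basis blades in Cl(p,q) with n = p + q is C(n, k).
n = 3 + 3 = 6
C(6, 5) = 6! / (5! * 1!)
= 720 / (120 * 1)
= 6


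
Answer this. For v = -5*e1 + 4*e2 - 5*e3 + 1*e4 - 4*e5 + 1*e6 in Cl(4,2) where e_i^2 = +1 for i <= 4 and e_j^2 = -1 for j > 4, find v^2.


v^2 = sum of c_i^2 * e_i^2
Positive signature terms (e_i^2 = +1): (-5)^2 + 4^2 + (-5)^2 + 1^2 = 67
Negative signature terms (e_j^2 = -1): (-4)^2 + 1^2 = 17
v^2 = 67 - 17 = 50


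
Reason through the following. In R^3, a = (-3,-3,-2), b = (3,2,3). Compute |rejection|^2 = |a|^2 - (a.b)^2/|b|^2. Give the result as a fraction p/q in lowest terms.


|a|^2 = (-3)^2 + (-3)^2 + (-2)^2 = 22
|b|^2 = 3^2 + 2^2 + 3^2 = 22
a . b = (-3)*3 + (-3)*2 + (-2)*3 = -21
(a.b)^2 = (-21)^2 = 441
|rej|^2 = 22 - 441/22
= (484 - 441)/22
= 43/22
In lowest terms: 43/22


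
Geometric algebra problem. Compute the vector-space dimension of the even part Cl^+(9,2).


Even subalgebra dimension = 2^(n-1)
n = 9 + 2 = 11
2^(11 - 1) = 2^10 = 1024
Verification: sum of C(11,k) for even k = 1 + 55 + 330 + 462 + 165 + 11 = 1024
Result = 1024


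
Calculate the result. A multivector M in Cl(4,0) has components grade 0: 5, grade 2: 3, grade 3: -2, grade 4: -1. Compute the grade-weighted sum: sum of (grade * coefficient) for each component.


Grade-weighted sum = sum of grade_k * coefficient_k
0*5 = 0
2*3 = 6
3*(-2) = -6
4*(-1) = -4
Total = 0 + 6 + (-6) + (-4) = -4


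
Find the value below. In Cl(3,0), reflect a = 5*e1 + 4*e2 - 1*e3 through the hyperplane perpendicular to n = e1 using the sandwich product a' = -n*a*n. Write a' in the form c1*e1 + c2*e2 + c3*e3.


Reflection formula: a' = -n*a*n, with n = e1 (unit vector, n^2 = 1).
For reflection through hyperplane perp to e1:
The component along e1 flips sign, others stay.
a = (5, 4, -1)
a' = (-5, 4, -1)
a' = -5*e1 + 4*e2 - 1*e3


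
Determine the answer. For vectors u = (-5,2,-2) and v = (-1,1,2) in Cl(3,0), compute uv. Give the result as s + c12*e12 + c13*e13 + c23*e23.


In Cl(3,0): e_i^2 = 1, e_ie_j = -e_je_i for i != j.
Scalar part = u . v = (-5)*(-1) + 2*1 + (-2)*2
= 5 + 2 + (-4) = 3
e12 coeff = (-5)*1 - 2*(-1) = -5 - (-2) = -3
e13 coeff = (-5)*2 - (-2)*(-1) = -10 - 2 = -12
e23 coeff = 2*2 - (-2)*1 = 4 - (-2) = 6
uv = 3 - 3*e12 - 12*e13 + 6*e23


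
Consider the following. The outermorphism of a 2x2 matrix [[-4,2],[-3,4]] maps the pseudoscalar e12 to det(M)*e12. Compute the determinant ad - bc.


The outermorphism of a linear map f sends e1^e2 to f(e1)^f(e2).
f(e1) = -4*e1 - 3*e2
f(e2) = 2*e1 + 4*e2
f(e1) ^ f(e2) = (-4*e1 - 3*e2) ^ (2*e1 + 4*e2)
= (-4)*4*e12 + (-3)*2*e21
= (-16 - (-6))*e12
= -10*e12
Coefficient = -10


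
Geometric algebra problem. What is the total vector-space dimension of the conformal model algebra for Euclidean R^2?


The conformal model of R^2 uses Cl(3,1): the 2 Euclidean generators plus two extra orthogonal generators e+ (e+^2 = +1) and e- (e-^2 = -1), from which the null vectors e0, einf are built.
Number of generators m = 2 + 2 = 4.
dim Cl(p,q) = 2^m = 2^4 = 16


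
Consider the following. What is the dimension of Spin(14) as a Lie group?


Spin(n) double-covers SO(n); both have Lie algebra so(n) of dimension n(n-1)/2.
n = 14
n(n-1) = 14 * 13 = 182
dim Spin(14) = 182/2 = 91


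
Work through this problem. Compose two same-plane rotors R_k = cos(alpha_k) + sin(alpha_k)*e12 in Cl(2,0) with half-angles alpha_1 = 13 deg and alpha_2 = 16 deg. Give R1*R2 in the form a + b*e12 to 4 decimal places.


Same-plane rotors commute and their half-angles add:
R1*R2 = cos(a1 + a2) + sin(a1 + a2)*e12.
a1 + a2 = 13 + 16 = 29 deg
cos(29 deg) = 0.8746
sin(29 deg) = 0.4848
R1*R2 = 0.8746 + 0.4848*e12


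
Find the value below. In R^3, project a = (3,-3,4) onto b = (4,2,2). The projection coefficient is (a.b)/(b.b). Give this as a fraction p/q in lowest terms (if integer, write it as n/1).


Projection coefficient = (a . b) / (b . b)
a . b = 3*4 + (-3)*2 + 4*2
= 12 + (-6) + 8 = 14
b . b = 4^2 + 2^2 + 2^2
= 16 + 4 + 4 = 24
Coefficient = 14/24
In lowest terms: 7/12


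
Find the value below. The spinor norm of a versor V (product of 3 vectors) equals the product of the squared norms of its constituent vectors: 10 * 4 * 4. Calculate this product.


Spinor norm N(V) = |v1|^2 * |v2|^2 * ... * |v3|^2
= 10 * 4 * 4
Running product: 10, 40, 160
N(V) = 160


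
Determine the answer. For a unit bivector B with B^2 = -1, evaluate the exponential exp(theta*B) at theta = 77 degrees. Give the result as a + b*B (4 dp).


For a unit bivector B with B^2 = -1, the exponential series gives
e^(theta*B) = cos(theta) + sin(theta)*B (the GA analogue of Euler's formula).
theta = 77 degrees = 1.343904 rad
cos(77 deg) = 0.2250
sin(77 deg) = 0.9744
exp(theta*B) = 0.2250 + 0.9744*B


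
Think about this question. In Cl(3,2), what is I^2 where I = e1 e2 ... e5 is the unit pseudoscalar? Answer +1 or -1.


The pseudoscalar I = e1...e_n (product of all n generators) of Cl(p,q) satisfies I^2 = (-1)^(q + n(n-1)/2).
p = 3, q = 2, n = p + q = 5
n(n-1)/2 = 5 * 4 / 2 = 10
Exponent = q + n(n-1)/2 = 2 + 10 = 12
I^2 = (-1)^12 = +1
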